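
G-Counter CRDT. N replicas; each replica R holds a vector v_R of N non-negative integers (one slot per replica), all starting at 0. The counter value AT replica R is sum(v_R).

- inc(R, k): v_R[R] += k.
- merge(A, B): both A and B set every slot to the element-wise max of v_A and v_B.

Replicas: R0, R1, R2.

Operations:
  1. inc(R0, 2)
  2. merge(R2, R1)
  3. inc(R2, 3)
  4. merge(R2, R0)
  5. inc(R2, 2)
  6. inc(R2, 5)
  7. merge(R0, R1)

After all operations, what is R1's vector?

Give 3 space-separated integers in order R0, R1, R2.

Op 1: inc R0 by 2 -> R0=(2,0,0) value=2
Op 2: merge R2<->R1 -> R2=(0,0,0) R1=(0,0,0)
Op 3: inc R2 by 3 -> R2=(0,0,3) value=3
Op 4: merge R2<->R0 -> R2=(2,0,3) R0=(2,0,3)
Op 5: inc R2 by 2 -> R2=(2,0,5) value=7
Op 6: inc R2 by 5 -> R2=(2,0,10) value=12
Op 7: merge R0<->R1 -> R0=(2,0,3) R1=(2,0,3)

Answer: 2 0 3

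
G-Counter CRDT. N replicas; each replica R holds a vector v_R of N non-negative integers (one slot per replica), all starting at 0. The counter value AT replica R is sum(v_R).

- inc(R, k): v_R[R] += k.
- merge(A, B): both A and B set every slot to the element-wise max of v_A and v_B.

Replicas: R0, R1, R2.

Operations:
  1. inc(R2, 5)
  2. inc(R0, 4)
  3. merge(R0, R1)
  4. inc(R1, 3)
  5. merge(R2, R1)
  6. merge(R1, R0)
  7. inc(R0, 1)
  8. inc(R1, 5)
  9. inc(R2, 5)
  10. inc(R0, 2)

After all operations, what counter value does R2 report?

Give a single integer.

Answer: 17

Derivation:
Op 1: inc R2 by 5 -> R2=(0,0,5) value=5
Op 2: inc R0 by 4 -> R0=(4,0,0) value=4
Op 3: merge R0<->R1 -> R0=(4,0,0) R1=(4,0,0)
Op 4: inc R1 by 3 -> R1=(4,3,0) value=7
Op 5: merge R2<->R1 -> R2=(4,3,5) R1=(4,3,5)
Op 6: merge R1<->R0 -> R1=(4,3,5) R0=(4,3,5)
Op 7: inc R0 by 1 -> R0=(5,3,5) value=13
Op 8: inc R1 by 5 -> R1=(4,8,5) value=17
Op 9: inc R2 by 5 -> R2=(4,3,10) value=17
Op 10: inc R0 by 2 -> R0=(7,3,5) value=15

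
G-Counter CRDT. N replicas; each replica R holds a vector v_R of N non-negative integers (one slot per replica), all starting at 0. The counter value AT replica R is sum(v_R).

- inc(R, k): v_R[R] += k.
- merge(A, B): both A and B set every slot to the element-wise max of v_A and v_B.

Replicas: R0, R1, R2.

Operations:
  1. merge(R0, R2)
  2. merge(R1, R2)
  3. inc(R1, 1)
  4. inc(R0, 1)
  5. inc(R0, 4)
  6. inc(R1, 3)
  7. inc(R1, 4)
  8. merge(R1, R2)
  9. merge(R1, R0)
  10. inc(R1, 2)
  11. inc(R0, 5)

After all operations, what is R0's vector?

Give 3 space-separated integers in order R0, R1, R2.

Op 1: merge R0<->R2 -> R0=(0,0,0) R2=(0,0,0)
Op 2: merge R1<->R2 -> R1=(0,0,0) R2=(0,0,0)
Op 3: inc R1 by 1 -> R1=(0,1,0) value=1
Op 4: inc R0 by 1 -> R0=(1,0,0) value=1
Op 5: inc R0 by 4 -> R0=(5,0,0) value=5
Op 6: inc R1 by 3 -> R1=(0,4,0) value=4
Op 7: inc R1 by 4 -> R1=(0,8,0) value=8
Op 8: merge R1<->R2 -> R1=(0,8,0) R2=(0,8,0)
Op 9: merge R1<->R0 -> R1=(5,8,0) R0=(5,8,0)
Op 10: inc R1 by 2 -> R1=(5,10,0) value=15
Op 11: inc R0 by 5 -> R0=(10,8,0) value=18

Answer: 10 8 0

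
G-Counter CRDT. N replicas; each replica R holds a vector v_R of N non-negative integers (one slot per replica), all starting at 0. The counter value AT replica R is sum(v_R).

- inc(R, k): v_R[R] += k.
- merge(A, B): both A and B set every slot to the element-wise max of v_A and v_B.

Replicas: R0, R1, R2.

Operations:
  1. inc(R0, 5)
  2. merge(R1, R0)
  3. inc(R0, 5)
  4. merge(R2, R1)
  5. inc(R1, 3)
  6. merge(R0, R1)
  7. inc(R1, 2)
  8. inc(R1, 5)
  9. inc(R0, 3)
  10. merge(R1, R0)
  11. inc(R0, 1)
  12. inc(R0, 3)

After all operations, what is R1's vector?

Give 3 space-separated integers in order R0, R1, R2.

Answer: 13 10 0

Derivation:
Op 1: inc R0 by 5 -> R0=(5,0,0) value=5
Op 2: merge R1<->R0 -> R1=(5,0,0) R0=(5,0,0)
Op 3: inc R0 by 5 -> R0=(10,0,0) value=10
Op 4: merge R2<->R1 -> R2=(5,0,0) R1=(5,0,0)
Op 5: inc R1 by 3 -> R1=(5,3,0) value=8
Op 6: merge R0<->R1 -> R0=(10,3,0) R1=(10,3,0)
Op 7: inc R1 by 2 -> R1=(10,5,0) value=15
Op 8: inc R1 by 5 -> R1=(10,10,0) value=20
Op 9: inc R0 by 3 -> R0=(13,3,0) value=16
Op 10: merge R1<->R0 -> R1=(13,10,0) R0=(13,10,0)
Op 11: inc R0 by 1 -> R0=(14,10,0) value=24
Op 12: inc R0 by 3 -> R0=(17,10,0) value=27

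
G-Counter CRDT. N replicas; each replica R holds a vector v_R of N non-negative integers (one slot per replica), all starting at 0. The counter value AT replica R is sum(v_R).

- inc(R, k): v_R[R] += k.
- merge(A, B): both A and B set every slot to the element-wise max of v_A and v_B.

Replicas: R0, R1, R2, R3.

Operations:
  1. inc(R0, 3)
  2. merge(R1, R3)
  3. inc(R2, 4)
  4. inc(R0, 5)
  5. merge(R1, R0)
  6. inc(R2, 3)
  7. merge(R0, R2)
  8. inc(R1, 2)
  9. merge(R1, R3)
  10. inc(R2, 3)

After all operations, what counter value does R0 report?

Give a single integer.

Op 1: inc R0 by 3 -> R0=(3,0,0,0) value=3
Op 2: merge R1<->R3 -> R1=(0,0,0,0) R3=(0,0,0,0)
Op 3: inc R2 by 4 -> R2=(0,0,4,0) value=4
Op 4: inc R0 by 5 -> R0=(8,0,0,0) value=8
Op 5: merge R1<->R0 -> R1=(8,0,0,0) R0=(8,0,0,0)
Op 6: inc R2 by 3 -> R2=(0,0,7,0) value=7
Op 7: merge R0<->R2 -> R0=(8,0,7,0) R2=(8,0,7,0)
Op 8: inc R1 by 2 -> R1=(8,2,0,0) value=10
Op 9: merge R1<->R3 -> R1=(8,2,0,0) R3=(8,2,0,0)
Op 10: inc R2 by 3 -> R2=(8,0,10,0) value=18

Answer: 15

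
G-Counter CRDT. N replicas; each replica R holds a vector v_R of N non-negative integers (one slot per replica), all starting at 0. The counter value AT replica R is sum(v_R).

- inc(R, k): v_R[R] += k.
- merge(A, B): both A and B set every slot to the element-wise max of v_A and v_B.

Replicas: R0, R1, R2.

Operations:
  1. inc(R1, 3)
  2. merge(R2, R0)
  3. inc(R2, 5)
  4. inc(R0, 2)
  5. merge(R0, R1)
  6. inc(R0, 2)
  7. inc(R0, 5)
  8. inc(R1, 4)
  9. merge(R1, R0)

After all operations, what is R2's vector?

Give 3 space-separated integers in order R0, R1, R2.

Answer: 0 0 5

Derivation:
Op 1: inc R1 by 3 -> R1=(0,3,0) value=3
Op 2: merge R2<->R0 -> R2=(0,0,0) R0=(0,0,0)
Op 3: inc R2 by 5 -> R2=(0,0,5) value=5
Op 4: inc R0 by 2 -> R0=(2,0,0) value=2
Op 5: merge R0<->R1 -> R0=(2,3,0) R1=(2,3,0)
Op 6: inc R0 by 2 -> R0=(4,3,0) value=7
Op 7: inc R0 by 5 -> R0=(9,3,0) value=12
Op 8: inc R1 by 4 -> R1=(2,7,0) value=9
Op 9: merge R1<->R0 -> R1=(9,7,0) R0=(9,7,0)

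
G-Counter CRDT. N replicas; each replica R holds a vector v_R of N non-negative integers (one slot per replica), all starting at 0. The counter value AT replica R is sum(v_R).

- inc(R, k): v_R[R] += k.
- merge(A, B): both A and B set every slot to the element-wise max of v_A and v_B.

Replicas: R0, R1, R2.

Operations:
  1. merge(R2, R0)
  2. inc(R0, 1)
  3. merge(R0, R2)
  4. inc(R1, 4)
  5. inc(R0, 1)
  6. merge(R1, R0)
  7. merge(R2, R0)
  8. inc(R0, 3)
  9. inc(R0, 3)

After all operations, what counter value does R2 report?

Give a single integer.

Op 1: merge R2<->R0 -> R2=(0,0,0) R0=(0,0,0)
Op 2: inc R0 by 1 -> R0=(1,0,0) value=1
Op 3: merge R0<->R2 -> R0=(1,0,0) R2=(1,0,0)
Op 4: inc R1 by 4 -> R1=(0,4,0) value=4
Op 5: inc R0 by 1 -> R0=(2,0,0) value=2
Op 6: merge R1<->R0 -> R1=(2,4,0) R0=(2,4,0)
Op 7: merge R2<->R0 -> R2=(2,4,0) R0=(2,4,0)
Op 8: inc R0 by 3 -> R0=(5,4,0) value=9
Op 9: inc R0 by 3 -> R0=(8,4,0) value=12

Answer: 6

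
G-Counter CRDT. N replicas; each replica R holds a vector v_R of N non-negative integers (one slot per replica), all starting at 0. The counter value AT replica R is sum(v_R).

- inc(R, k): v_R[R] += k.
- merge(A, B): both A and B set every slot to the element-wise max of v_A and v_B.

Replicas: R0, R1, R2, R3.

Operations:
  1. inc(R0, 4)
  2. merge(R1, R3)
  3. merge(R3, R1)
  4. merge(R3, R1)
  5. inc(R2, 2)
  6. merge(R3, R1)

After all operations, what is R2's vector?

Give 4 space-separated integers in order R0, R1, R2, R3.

Op 1: inc R0 by 4 -> R0=(4,0,0,0) value=4
Op 2: merge R1<->R3 -> R1=(0,0,0,0) R3=(0,0,0,0)
Op 3: merge R3<->R1 -> R3=(0,0,0,0) R1=(0,0,0,0)
Op 4: merge R3<->R1 -> R3=(0,0,0,0) R1=(0,0,0,0)
Op 5: inc R2 by 2 -> R2=(0,0,2,0) value=2
Op 6: merge R3<->R1 -> R3=(0,0,0,0) R1=(0,0,0,0)

Answer: 0 0 2 0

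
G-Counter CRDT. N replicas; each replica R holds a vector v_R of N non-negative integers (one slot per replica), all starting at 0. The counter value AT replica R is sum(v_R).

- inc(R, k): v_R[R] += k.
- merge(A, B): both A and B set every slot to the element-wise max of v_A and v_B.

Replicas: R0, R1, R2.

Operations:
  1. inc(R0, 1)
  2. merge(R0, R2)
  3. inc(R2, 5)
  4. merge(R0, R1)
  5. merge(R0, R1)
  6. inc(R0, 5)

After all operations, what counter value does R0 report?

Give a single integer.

Op 1: inc R0 by 1 -> R0=(1,0,0) value=1
Op 2: merge R0<->R2 -> R0=(1,0,0) R2=(1,0,0)
Op 3: inc R2 by 5 -> R2=(1,0,5) value=6
Op 4: merge R0<->R1 -> R0=(1,0,0) R1=(1,0,0)
Op 5: merge R0<->R1 -> R0=(1,0,0) R1=(1,0,0)
Op 6: inc R0 by 5 -> R0=(6,0,0) value=6

Answer: 6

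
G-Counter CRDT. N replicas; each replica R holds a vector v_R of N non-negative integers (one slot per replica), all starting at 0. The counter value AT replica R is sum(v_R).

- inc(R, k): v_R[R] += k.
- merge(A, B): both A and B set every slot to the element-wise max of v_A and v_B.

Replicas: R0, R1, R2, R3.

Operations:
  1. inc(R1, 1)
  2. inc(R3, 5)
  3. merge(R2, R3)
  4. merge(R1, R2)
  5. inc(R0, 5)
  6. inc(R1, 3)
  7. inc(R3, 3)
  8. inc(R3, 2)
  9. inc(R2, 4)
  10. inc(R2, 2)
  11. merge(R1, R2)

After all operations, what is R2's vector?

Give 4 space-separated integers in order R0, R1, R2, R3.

Op 1: inc R1 by 1 -> R1=(0,1,0,0) value=1
Op 2: inc R3 by 5 -> R3=(0,0,0,5) value=5
Op 3: merge R2<->R3 -> R2=(0,0,0,5) R3=(0,0,0,5)
Op 4: merge R1<->R2 -> R1=(0,1,0,5) R2=(0,1,0,5)
Op 5: inc R0 by 5 -> R0=(5,0,0,0) value=5
Op 6: inc R1 by 3 -> R1=(0,4,0,5) value=9
Op 7: inc R3 by 3 -> R3=(0,0,0,8) value=8
Op 8: inc R3 by 2 -> R3=(0,0,0,10) value=10
Op 9: inc R2 by 4 -> R2=(0,1,4,5) value=10
Op 10: inc R2 by 2 -> R2=(0,1,6,5) value=12
Op 11: merge R1<->R2 -> R1=(0,4,6,5) R2=(0,4,6,5)

Answer: 0 4 6 5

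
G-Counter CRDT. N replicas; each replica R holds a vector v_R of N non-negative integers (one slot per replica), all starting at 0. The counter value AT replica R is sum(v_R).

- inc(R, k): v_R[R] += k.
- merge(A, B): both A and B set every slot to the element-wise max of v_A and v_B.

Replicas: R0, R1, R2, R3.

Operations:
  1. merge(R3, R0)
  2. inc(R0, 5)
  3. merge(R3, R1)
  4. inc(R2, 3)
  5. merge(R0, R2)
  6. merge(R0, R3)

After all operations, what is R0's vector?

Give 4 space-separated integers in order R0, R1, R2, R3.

Answer: 5 0 3 0

Derivation:
Op 1: merge R3<->R0 -> R3=(0,0,0,0) R0=(0,0,0,0)
Op 2: inc R0 by 5 -> R0=(5,0,0,0) value=5
Op 3: merge R3<->R1 -> R3=(0,0,0,0) R1=(0,0,0,0)
Op 4: inc R2 by 3 -> R2=(0,0,3,0) value=3
Op 5: merge R0<->R2 -> R0=(5,0,3,0) R2=(5,0,3,0)
Op 6: merge R0<->R3 -> R0=(5,0,3,0) R3=(5,0,3,0)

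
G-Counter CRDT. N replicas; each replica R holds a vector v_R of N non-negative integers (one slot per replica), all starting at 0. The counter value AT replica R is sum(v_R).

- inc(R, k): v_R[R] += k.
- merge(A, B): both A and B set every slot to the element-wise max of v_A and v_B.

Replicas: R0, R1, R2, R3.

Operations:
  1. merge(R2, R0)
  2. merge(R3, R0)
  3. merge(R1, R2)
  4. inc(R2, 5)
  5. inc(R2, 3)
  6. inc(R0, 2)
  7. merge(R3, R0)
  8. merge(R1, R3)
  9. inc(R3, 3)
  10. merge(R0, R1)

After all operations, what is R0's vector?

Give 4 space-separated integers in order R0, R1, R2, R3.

Answer: 2 0 0 0

Derivation:
Op 1: merge R2<->R0 -> R2=(0,0,0,0) R0=(0,0,0,0)
Op 2: merge R3<->R0 -> R3=(0,0,0,0) R0=(0,0,0,0)
Op 3: merge R1<->R2 -> R1=(0,0,0,0) R2=(0,0,0,0)
Op 4: inc R2 by 5 -> R2=(0,0,5,0) value=5
Op 5: inc R2 by 3 -> R2=(0,0,8,0) value=8
Op 6: inc R0 by 2 -> R0=(2,0,0,0) value=2
Op 7: merge R3<->R0 -> R3=(2,0,0,0) R0=(2,0,0,0)
Op 8: merge R1<->R3 -> R1=(2,0,0,0) R3=(2,0,0,0)
Op 9: inc R3 by 3 -> R3=(2,0,0,3) value=5
Op 10: merge R0<->R1 -> R0=(2,0,0,0) R1=(2,0,0,0)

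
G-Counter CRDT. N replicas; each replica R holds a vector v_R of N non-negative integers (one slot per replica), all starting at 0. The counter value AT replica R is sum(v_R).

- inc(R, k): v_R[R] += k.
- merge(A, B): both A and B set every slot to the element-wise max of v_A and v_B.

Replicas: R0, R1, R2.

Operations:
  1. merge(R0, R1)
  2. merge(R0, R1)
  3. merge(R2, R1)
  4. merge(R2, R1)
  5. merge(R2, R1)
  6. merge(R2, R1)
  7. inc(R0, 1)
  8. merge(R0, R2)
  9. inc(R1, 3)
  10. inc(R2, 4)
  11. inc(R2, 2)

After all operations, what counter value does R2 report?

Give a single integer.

Answer: 7

Derivation:
Op 1: merge R0<->R1 -> R0=(0,0,0) R1=(0,0,0)
Op 2: merge R0<->R1 -> R0=(0,0,0) R1=(0,0,0)
Op 3: merge R2<->R1 -> R2=(0,0,0) R1=(0,0,0)
Op 4: merge R2<->R1 -> R2=(0,0,0) R1=(0,0,0)
Op 5: merge R2<->R1 -> R2=(0,0,0) R1=(0,0,0)
Op 6: merge R2<->R1 -> R2=(0,0,0) R1=(0,0,0)
Op 7: inc R0 by 1 -> R0=(1,0,0) value=1
Op 8: merge R0<->R2 -> R0=(1,0,0) R2=(1,0,0)
Op 9: inc R1 by 3 -> R1=(0,3,0) value=3
Op 10: inc R2 by 4 -> R2=(1,0,4) value=5
Op 11: inc R2 by 2 -> R2=(1,0,6) value=7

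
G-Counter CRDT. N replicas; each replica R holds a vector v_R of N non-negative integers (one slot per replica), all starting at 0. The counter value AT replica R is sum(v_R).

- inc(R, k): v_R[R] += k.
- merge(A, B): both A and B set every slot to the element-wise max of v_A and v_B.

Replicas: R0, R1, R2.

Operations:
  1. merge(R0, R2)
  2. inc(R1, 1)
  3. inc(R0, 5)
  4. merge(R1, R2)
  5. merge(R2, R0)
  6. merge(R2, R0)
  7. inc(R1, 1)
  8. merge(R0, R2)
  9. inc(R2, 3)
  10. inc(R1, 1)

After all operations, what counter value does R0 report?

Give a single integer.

Op 1: merge R0<->R2 -> R0=(0,0,0) R2=(0,0,0)
Op 2: inc R1 by 1 -> R1=(0,1,0) value=1
Op 3: inc R0 by 5 -> R0=(5,0,0) value=5
Op 4: merge R1<->R2 -> R1=(0,1,0) R2=(0,1,0)
Op 5: merge R2<->R0 -> R2=(5,1,0) R0=(5,1,0)
Op 6: merge R2<->R0 -> R2=(5,1,0) R0=(5,1,0)
Op 7: inc R1 by 1 -> R1=(0,2,0) value=2
Op 8: merge R0<->R2 -> R0=(5,1,0) R2=(5,1,0)
Op 9: inc R2 by 3 -> R2=(5,1,3) value=9
Op 10: inc R1 by 1 -> R1=(0,3,0) value=3

Answer: 6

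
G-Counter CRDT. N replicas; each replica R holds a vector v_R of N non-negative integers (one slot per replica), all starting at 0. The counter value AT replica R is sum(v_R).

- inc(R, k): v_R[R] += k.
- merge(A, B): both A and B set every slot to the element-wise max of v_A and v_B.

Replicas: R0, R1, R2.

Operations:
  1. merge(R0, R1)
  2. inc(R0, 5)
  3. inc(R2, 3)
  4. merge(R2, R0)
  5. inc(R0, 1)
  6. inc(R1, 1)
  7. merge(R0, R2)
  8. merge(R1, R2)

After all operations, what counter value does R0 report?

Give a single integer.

Op 1: merge R0<->R1 -> R0=(0,0,0) R1=(0,0,0)
Op 2: inc R0 by 5 -> R0=(5,0,0) value=5
Op 3: inc R2 by 3 -> R2=(0,0,3) value=3
Op 4: merge R2<->R0 -> R2=(5,0,3) R0=(5,0,3)
Op 5: inc R0 by 1 -> R0=(6,0,3) value=9
Op 6: inc R1 by 1 -> R1=(0,1,0) value=1
Op 7: merge R0<->R2 -> R0=(6,0,3) R2=(6,0,3)
Op 8: merge R1<->R2 -> R1=(6,1,3) R2=(6,1,3)

Answer: 9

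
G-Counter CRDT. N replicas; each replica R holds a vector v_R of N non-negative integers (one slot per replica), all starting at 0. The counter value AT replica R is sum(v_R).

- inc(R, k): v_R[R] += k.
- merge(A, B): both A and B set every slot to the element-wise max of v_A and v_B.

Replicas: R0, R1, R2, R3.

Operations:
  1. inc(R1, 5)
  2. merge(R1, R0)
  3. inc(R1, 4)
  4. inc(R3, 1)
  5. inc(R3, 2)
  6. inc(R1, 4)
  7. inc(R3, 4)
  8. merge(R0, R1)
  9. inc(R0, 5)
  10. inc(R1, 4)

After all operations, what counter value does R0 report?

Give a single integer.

Answer: 18

Derivation:
Op 1: inc R1 by 5 -> R1=(0,5,0,0) value=5
Op 2: merge R1<->R0 -> R1=(0,5,0,0) R0=(0,5,0,0)
Op 3: inc R1 by 4 -> R1=(0,9,0,0) value=9
Op 4: inc R3 by 1 -> R3=(0,0,0,1) value=1
Op 5: inc R3 by 2 -> R3=(0,0,0,3) value=3
Op 6: inc R1 by 4 -> R1=(0,13,0,0) value=13
Op 7: inc R3 by 4 -> R3=(0,0,0,7) value=7
Op 8: merge R0<->R1 -> R0=(0,13,0,0) R1=(0,13,0,0)
Op 9: inc R0 by 5 -> R0=(5,13,0,0) value=18
Op 10: inc R1 by 4 -> R1=(0,17,0,0) value=17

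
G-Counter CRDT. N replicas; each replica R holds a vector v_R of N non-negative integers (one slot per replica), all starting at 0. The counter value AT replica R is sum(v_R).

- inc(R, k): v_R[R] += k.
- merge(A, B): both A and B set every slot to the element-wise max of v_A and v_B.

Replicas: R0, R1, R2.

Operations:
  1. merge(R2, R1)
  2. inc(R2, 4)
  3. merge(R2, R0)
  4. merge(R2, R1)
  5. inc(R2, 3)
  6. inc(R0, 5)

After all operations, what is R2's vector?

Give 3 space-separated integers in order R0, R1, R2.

Answer: 0 0 7

Derivation:
Op 1: merge R2<->R1 -> R2=(0,0,0) R1=(0,0,0)
Op 2: inc R2 by 4 -> R2=(0,0,4) value=4
Op 3: merge R2<->R0 -> R2=(0,0,4) R0=(0,0,4)
Op 4: merge R2<->R1 -> R2=(0,0,4) R1=(0,0,4)
Op 5: inc R2 by 3 -> R2=(0,0,7) value=7
Op 6: inc R0 by 5 -> R0=(5,0,4) value=9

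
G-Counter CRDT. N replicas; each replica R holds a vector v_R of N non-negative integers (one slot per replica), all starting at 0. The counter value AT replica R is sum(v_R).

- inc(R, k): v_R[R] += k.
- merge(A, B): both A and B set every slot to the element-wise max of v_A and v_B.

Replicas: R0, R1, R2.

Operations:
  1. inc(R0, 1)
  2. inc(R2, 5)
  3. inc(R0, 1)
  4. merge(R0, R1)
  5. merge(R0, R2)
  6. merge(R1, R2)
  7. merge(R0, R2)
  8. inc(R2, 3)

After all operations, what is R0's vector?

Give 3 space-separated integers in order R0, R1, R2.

Op 1: inc R0 by 1 -> R0=(1,0,0) value=1
Op 2: inc R2 by 5 -> R2=(0,0,5) value=5
Op 3: inc R0 by 1 -> R0=(2,0,0) value=2
Op 4: merge R0<->R1 -> R0=(2,0,0) R1=(2,0,0)
Op 5: merge R0<->R2 -> R0=(2,0,5) R2=(2,0,5)
Op 6: merge R1<->R2 -> R1=(2,0,5) R2=(2,0,5)
Op 7: merge R0<->R2 -> R0=(2,0,5) R2=(2,0,5)
Op 8: inc R2 by 3 -> R2=(2,0,8) value=10

Answer: 2 0 5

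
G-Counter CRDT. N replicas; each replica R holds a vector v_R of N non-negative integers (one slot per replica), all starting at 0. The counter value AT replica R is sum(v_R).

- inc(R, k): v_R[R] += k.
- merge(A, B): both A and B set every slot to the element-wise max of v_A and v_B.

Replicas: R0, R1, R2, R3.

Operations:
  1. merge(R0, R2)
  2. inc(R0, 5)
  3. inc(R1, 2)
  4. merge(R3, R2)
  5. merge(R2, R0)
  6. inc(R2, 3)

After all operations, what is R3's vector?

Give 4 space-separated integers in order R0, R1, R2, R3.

Op 1: merge R0<->R2 -> R0=(0,0,0,0) R2=(0,0,0,0)
Op 2: inc R0 by 5 -> R0=(5,0,0,0) value=5
Op 3: inc R1 by 2 -> R1=(0,2,0,0) value=2
Op 4: merge R3<->R2 -> R3=(0,0,0,0) R2=(0,0,0,0)
Op 5: merge R2<->R0 -> R2=(5,0,0,0) R0=(5,0,0,0)
Op 6: inc R2 by 3 -> R2=(5,0,3,0) value=8

Answer: 0 0 0 0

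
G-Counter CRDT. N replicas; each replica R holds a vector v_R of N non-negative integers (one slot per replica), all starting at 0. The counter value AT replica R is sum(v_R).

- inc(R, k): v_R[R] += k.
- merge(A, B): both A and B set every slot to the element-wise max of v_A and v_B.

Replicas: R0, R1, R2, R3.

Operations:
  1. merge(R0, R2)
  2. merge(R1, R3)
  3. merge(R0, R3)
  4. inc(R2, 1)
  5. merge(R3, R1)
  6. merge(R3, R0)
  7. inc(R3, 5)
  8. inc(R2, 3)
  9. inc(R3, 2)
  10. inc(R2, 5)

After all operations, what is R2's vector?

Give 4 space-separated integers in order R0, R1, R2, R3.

Answer: 0 0 9 0

Derivation:
Op 1: merge R0<->R2 -> R0=(0,0,0,0) R2=(0,0,0,0)
Op 2: merge R1<->R3 -> R1=(0,0,0,0) R3=(0,0,0,0)
Op 3: merge R0<->R3 -> R0=(0,0,0,0) R3=(0,0,0,0)
Op 4: inc R2 by 1 -> R2=(0,0,1,0) value=1
Op 5: merge R3<->R1 -> R3=(0,0,0,0) R1=(0,0,0,0)
Op 6: merge R3<->R0 -> R3=(0,0,0,0) R0=(0,0,0,0)
Op 7: inc R3 by 5 -> R3=(0,0,0,5) value=5
Op 8: inc R2 by 3 -> R2=(0,0,4,0) value=4
Op 9: inc R3 by 2 -> R3=(0,0,0,7) value=7
Op 10: inc R2 by 5 -> R2=(0,0,9,0) value=9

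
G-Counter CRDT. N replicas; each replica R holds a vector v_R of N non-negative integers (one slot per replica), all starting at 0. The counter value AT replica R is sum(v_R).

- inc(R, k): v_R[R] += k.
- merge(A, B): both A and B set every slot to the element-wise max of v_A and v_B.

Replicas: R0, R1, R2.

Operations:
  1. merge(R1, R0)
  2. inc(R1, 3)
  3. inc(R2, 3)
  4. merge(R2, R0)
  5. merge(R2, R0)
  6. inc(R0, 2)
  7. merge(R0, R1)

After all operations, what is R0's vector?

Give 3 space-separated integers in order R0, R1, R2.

Op 1: merge R1<->R0 -> R1=(0,0,0) R0=(0,0,0)
Op 2: inc R1 by 3 -> R1=(0,3,0) value=3
Op 3: inc R2 by 3 -> R2=(0,0,3) value=3
Op 4: merge R2<->R0 -> R2=(0,0,3) R0=(0,0,3)
Op 5: merge R2<->R0 -> R2=(0,0,3) R0=(0,0,3)
Op 6: inc R0 by 2 -> R0=(2,0,3) value=5
Op 7: merge R0<->R1 -> R0=(2,3,3) R1=(2,3,3)

Answer: 2 3 3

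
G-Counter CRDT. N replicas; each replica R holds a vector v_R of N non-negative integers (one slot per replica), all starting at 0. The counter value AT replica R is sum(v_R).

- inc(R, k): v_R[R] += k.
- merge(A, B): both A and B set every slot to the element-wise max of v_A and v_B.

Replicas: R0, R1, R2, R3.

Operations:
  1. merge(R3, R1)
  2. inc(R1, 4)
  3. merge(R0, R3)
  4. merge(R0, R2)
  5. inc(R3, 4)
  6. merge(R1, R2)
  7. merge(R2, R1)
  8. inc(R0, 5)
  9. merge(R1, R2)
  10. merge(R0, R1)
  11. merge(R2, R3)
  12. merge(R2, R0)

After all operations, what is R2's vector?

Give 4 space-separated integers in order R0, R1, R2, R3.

Op 1: merge R3<->R1 -> R3=(0,0,0,0) R1=(0,0,0,0)
Op 2: inc R1 by 4 -> R1=(0,4,0,0) value=4
Op 3: merge R0<->R3 -> R0=(0,0,0,0) R3=(0,0,0,0)
Op 4: merge R0<->R2 -> R0=(0,0,0,0) R2=(0,0,0,0)
Op 5: inc R3 by 4 -> R3=(0,0,0,4) value=4
Op 6: merge R1<->R2 -> R1=(0,4,0,0) R2=(0,4,0,0)
Op 7: merge R2<->R1 -> R2=(0,4,0,0) R1=(0,4,0,0)
Op 8: inc R0 by 5 -> R0=(5,0,0,0) value=5
Op 9: merge R1<->R2 -> R1=(0,4,0,0) R2=(0,4,0,0)
Op 10: merge R0<->R1 -> R0=(5,4,0,0) R1=(5,4,0,0)
Op 11: merge R2<->R3 -> R2=(0,4,0,4) R3=(0,4,0,4)
Op 12: merge R2<->R0 -> R2=(5,4,0,4) R0=(5,4,0,4)

Answer: 5 4 0 4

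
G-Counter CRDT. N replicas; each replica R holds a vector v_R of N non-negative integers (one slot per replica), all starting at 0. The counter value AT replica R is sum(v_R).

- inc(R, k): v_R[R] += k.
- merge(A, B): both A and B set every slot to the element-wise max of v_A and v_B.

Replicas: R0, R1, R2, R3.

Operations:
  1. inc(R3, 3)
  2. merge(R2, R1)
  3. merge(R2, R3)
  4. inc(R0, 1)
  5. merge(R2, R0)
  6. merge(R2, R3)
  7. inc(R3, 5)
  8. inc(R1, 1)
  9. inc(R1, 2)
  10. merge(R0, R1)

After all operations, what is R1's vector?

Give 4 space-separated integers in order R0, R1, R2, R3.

Answer: 1 3 0 3

Derivation:
Op 1: inc R3 by 3 -> R3=(0,0,0,3) value=3
Op 2: merge R2<->R1 -> R2=(0,0,0,0) R1=(0,0,0,0)
Op 3: merge R2<->R3 -> R2=(0,0,0,3) R3=(0,0,0,3)
Op 4: inc R0 by 1 -> R0=(1,0,0,0) value=1
Op 5: merge R2<->R0 -> R2=(1,0,0,3) R0=(1,0,0,3)
Op 6: merge R2<->R3 -> R2=(1,0,0,3) R3=(1,0,0,3)
Op 7: inc R3 by 5 -> R3=(1,0,0,8) value=9
Op 8: inc R1 by 1 -> R1=(0,1,0,0) value=1
Op 9: inc R1 by 2 -> R1=(0,3,0,0) value=3
Op 10: merge R0<->R1 -> R0=(1,3,0,3) R1=(1,3,0,3)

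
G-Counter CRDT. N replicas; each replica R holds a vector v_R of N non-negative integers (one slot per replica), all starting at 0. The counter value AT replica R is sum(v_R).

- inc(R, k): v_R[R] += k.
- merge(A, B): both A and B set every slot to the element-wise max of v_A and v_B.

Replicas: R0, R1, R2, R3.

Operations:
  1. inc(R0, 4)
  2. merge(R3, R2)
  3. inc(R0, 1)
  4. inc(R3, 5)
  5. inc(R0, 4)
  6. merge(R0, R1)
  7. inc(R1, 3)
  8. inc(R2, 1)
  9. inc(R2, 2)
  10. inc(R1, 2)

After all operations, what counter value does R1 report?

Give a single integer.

Answer: 14

Derivation:
Op 1: inc R0 by 4 -> R0=(4,0,0,0) value=4
Op 2: merge R3<->R2 -> R3=(0,0,0,0) R2=(0,0,0,0)
Op 3: inc R0 by 1 -> R0=(5,0,0,0) value=5
Op 4: inc R3 by 5 -> R3=(0,0,0,5) value=5
Op 5: inc R0 by 4 -> R0=(9,0,0,0) value=9
Op 6: merge R0<->R1 -> R0=(9,0,0,0) R1=(9,0,0,0)
Op 7: inc R1 by 3 -> R1=(9,3,0,0) value=12
Op 8: inc R2 by 1 -> R2=(0,0,1,0) value=1
Op 9: inc R2 by 2 -> R2=(0,0,3,0) value=3
Op 10: inc R1 by 2 -> R1=(9,5,0,0) value=14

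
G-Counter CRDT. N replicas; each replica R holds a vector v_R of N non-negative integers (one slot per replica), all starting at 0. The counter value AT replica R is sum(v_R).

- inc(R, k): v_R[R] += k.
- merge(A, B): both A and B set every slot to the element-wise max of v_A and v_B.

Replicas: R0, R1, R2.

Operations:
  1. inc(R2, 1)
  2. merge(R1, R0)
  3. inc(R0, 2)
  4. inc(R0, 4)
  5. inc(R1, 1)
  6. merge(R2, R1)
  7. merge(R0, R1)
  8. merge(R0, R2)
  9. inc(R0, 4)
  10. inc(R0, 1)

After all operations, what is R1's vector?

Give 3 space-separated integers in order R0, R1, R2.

Op 1: inc R2 by 1 -> R2=(0,0,1) value=1
Op 2: merge R1<->R0 -> R1=(0,0,0) R0=(0,0,0)
Op 3: inc R0 by 2 -> R0=(2,0,0) value=2
Op 4: inc R0 by 4 -> R0=(6,0,0) value=6
Op 5: inc R1 by 1 -> R1=(0,1,0) value=1
Op 6: merge R2<->R1 -> R2=(0,1,1) R1=(0,1,1)
Op 7: merge R0<->R1 -> R0=(6,1,1) R1=(6,1,1)
Op 8: merge R0<->R2 -> R0=(6,1,1) R2=(6,1,1)
Op 9: inc R0 by 4 -> R0=(10,1,1) value=12
Op 10: inc R0 by 1 -> R0=(11,1,1) value=13

Answer: 6 1 1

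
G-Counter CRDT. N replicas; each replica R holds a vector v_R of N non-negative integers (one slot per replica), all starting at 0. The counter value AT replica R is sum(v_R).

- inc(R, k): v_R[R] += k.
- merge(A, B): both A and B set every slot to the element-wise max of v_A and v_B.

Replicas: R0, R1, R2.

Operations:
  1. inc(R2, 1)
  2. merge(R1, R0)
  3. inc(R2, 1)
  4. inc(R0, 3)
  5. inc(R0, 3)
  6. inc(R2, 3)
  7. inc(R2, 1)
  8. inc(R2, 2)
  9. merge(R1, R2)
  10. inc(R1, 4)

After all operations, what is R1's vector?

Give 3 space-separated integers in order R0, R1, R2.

Op 1: inc R2 by 1 -> R2=(0,0,1) value=1
Op 2: merge R1<->R0 -> R1=(0,0,0) R0=(0,0,0)
Op 3: inc R2 by 1 -> R2=(0,0,2) value=2
Op 4: inc R0 by 3 -> R0=(3,0,0) value=3
Op 5: inc R0 by 3 -> R0=(6,0,0) value=6
Op 6: inc R2 by 3 -> R2=(0,0,5) value=5
Op 7: inc R2 by 1 -> R2=(0,0,6) value=6
Op 8: inc R2 by 2 -> R2=(0,0,8) value=8
Op 9: merge R1<->R2 -> R1=(0,0,8) R2=(0,0,8)
Op 10: inc R1 by 4 -> R1=(0,4,8) value=12

Answer: 0 4 8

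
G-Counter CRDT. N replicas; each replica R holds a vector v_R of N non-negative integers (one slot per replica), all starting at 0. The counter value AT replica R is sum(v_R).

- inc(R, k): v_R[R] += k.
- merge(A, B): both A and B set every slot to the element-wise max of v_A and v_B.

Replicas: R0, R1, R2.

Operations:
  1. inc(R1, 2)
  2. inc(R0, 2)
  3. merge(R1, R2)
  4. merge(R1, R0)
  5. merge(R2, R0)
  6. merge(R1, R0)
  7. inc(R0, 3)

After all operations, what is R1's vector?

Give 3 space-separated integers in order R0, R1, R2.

Answer: 2 2 0

Derivation:
Op 1: inc R1 by 2 -> R1=(0,2,0) value=2
Op 2: inc R0 by 2 -> R0=(2,0,0) value=2
Op 3: merge R1<->R2 -> R1=(0,2,0) R2=(0,2,0)
Op 4: merge R1<->R0 -> R1=(2,2,0) R0=(2,2,0)
Op 5: merge R2<->R0 -> R2=(2,2,0) R0=(2,2,0)
Op 6: merge R1<->R0 -> R1=(2,2,0) R0=(2,2,0)
Op 7: inc R0 by 3 -> R0=(5,2,0) value=7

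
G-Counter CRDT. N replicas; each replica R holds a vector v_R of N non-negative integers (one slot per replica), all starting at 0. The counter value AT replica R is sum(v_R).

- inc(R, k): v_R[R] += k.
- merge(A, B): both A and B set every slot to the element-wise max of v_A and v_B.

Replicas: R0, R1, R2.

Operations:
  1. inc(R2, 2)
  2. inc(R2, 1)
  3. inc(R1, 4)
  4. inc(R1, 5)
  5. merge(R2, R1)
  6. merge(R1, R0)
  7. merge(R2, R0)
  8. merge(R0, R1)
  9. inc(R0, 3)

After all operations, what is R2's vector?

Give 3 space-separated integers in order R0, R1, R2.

Op 1: inc R2 by 2 -> R2=(0,0,2) value=2
Op 2: inc R2 by 1 -> R2=(0,0,3) value=3
Op 3: inc R1 by 4 -> R1=(0,4,0) value=4
Op 4: inc R1 by 5 -> R1=(0,9,0) value=9
Op 5: merge R2<->R1 -> R2=(0,9,3) R1=(0,9,3)
Op 6: merge R1<->R0 -> R1=(0,9,3) R0=(0,9,3)
Op 7: merge R2<->R0 -> R2=(0,9,3) R0=(0,9,3)
Op 8: merge R0<->R1 -> R0=(0,9,3) R1=(0,9,3)
Op 9: inc R0 by 3 -> R0=(3,9,3) value=15

Answer: 0 9 3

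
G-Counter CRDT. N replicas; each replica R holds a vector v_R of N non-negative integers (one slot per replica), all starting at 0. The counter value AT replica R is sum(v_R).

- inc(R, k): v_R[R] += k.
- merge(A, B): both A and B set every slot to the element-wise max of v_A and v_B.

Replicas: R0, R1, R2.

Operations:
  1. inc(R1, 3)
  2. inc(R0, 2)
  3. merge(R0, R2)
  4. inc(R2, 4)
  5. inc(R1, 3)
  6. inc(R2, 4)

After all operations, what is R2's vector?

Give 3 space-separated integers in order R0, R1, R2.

Answer: 2 0 8

Derivation:
Op 1: inc R1 by 3 -> R1=(0,3,0) value=3
Op 2: inc R0 by 2 -> R0=(2,0,0) value=2
Op 3: merge R0<->R2 -> R0=(2,0,0) R2=(2,0,0)
Op 4: inc R2 by 4 -> R2=(2,0,4) value=6
Op 5: inc R1 by 3 -> R1=(0,6,0) value=6
Op 6: inc R2 by 4 -> R2=(2,0,8) value=10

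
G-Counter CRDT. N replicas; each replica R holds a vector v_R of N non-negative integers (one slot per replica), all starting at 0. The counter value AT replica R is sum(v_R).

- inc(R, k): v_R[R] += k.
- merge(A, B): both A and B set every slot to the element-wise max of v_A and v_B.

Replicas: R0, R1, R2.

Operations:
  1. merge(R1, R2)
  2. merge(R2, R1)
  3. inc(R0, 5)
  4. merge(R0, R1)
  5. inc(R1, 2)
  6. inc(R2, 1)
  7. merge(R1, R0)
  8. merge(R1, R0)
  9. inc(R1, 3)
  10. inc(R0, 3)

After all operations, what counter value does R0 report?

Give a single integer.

Op 1: merge R1<->R2 -> R1=(0,0,0) R2=(0,0,0)
Op 2: merge R2<->R1 -> R2=(0,0,0) R1=(0,0,0)
Op 3: inc R0 by 5 -> R0=(5,0,0) value=5
Op 4: merge R0<->R1 -> R0=(5,0,0) R1=(5,0,0)
Op 5: inc R1 by 2 -> R1=(5,2,0) value=7
Op 6: inc R2 by 1 -> R2=(0,0,1) value=1
Op 7: merge R1<->R0 -> R1=(5,2,0) R0=(5,2,0)
Op 8: merge R1<->R0 -> R1=(5,2,0) R0=(5,2,0)
Op 9: inc R1 by 3 -> R1=(5,5,0) value=10
Op 10: inc R0 by 3 -> R0=(8,2,0) value=10

Answer: 10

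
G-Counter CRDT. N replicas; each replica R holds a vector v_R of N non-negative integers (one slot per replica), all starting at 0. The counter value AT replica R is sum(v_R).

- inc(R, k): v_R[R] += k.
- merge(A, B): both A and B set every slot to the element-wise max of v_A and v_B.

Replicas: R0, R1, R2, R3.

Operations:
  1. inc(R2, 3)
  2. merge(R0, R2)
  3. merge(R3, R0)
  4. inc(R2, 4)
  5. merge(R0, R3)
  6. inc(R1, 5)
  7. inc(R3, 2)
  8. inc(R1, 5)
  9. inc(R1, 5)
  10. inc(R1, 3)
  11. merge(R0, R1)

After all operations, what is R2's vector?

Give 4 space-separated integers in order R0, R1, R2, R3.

Op 1: inc R2 by 3 -> R2=(0,0,3,0) value=3
Op 2: merge R0<->R2 -> R0=(0,0,3,0) R2=(0,0,3,0)
Op 3: merge R3<->R0 -> R3=(0,0,3,0) R0=(0,0,3,0)
Op 4: inc R2 by 4 -> R2=(0,0,7,0) value=7
Op 5: merge R0<->R3 -> R0=(0,0,3,0) R3=(0,0,3,0)
Op 6: inc R1 by 5 -> R1=(0,5,0,0) value=5
Op 7: inc R3 by 2 -> R3=(0,0,3,2) value=5
Op 8: inc R1 by 5 -> R1=(0,10,0,0) value=10
Op 9: inc R1 by 5 -> R1=(0,15,0,0) value=15
Op 10: inc R1 by 3 -> R1=(0,18,0,0) value=18
Op 11: merge R0<->R1 -> R0=(0,18,3,0) R1=(0,18,3,0)

Answer: 0 0 7 0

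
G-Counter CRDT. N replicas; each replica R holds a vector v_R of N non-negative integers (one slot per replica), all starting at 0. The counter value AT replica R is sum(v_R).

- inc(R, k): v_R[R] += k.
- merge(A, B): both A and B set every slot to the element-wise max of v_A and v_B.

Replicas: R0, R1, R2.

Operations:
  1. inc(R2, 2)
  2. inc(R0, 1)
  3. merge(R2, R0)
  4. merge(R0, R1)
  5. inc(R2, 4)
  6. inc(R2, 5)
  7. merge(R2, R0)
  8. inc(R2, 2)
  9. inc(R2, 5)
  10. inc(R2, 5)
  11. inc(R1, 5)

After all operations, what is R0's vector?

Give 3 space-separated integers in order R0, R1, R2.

Answer: 1 0 11

Derivation:
Op 1: inc R2 by 2 -> R2=(0,0,2) value=2
Op 2: inc R0 by 1 -> R0=(1,0,0) value=1
Op 3: merge R2<->R0 -> R2=(1,0,2) R0=(1,0,2)
Op 4: merge R0<->R1 -> R0=(1,0,2) R1=(1,0,2)
Op 5: inc R2 by 4 -> R2=(1,0,6) value=7
Op 6: inc R2 by 5 -> R2=(1,0,11) value=12
Op 7: merge R2<->R0 -> R2=(1,0,11) R0=(1,0,11)
Op 8: inc R2 by 2 -> R2=(1,0,13) value=14
Op 9: inc R2 by 5 -> R2=(1,0,18) value=19
Op 10: inc R2 by 5 -> R2=(1,0,23) value=24
Op 11: inc R1 by 5 -> R1=(1,5,2) value=8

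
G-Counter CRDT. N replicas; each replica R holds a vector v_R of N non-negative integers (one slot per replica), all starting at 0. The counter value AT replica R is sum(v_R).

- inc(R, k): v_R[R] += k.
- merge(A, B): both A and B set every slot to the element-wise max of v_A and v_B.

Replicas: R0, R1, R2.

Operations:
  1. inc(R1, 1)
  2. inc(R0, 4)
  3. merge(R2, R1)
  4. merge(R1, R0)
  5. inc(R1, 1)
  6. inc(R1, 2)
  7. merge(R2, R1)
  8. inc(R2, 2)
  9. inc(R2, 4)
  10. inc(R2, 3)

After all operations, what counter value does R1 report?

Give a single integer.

Op 1: inc R1 by 1 -> R1=(0,1,0) value=1
Op 2: inc R0 by 4 -> R0=(4,0,0) value=4
Op 3: merge R2<->R1 -> R2=(0,1,0) R1=(0,1,0)
Op 4: merge R1<->R0 -> R1=(4,1,0) R0=(4,1,0)
Op 5: inc R1 by 1 -> R1=(4,2,0) value=6
Op 6: inc R1 by 2 -> R1=(4,4,0) value=8
Op 7: merge R2<->R1 -> R2=(4,4,0) R1=(4,4,0)
Op 8: inc R2 by 2 -> R2=(4,4,2) value=10
Op 9: inc R2 by 4 -> R2=(4,4,6) value=14
Op 10: inc R2 by 3 -> R2=(4,4,9) value=17

Answer: 8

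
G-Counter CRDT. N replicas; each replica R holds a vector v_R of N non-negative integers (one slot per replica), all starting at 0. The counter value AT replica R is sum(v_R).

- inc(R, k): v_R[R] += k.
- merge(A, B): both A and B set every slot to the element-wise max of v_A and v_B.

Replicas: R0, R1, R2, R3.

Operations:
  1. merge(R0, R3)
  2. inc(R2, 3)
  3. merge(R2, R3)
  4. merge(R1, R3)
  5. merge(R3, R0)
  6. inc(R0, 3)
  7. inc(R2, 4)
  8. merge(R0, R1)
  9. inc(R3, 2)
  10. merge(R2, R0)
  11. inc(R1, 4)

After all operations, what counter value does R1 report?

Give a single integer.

Answer: 10

Derivation:
Op 1: merge R0<->R3 -> R0=(0,0,0,0) R3=(0,0,0,0)
Op 2: inc R2 by 3 -> R2=(0,0,3,0) value=3
Op 3: merge R2<->R3 -> R2=(0,0,3,0) R3=(0,0,3,0)
Op 4: merge R1<->R3 -> R1=(0,0,3,0) R3=(0,0,3,0)
Op 5: merge R3<->R0 -> R3=(0,0,3,0) R0=(0,0,3,0)
Op 6: inc R0 by 3 -> R0=(3,0,3,0) value=6
Op 7: inc R2 by 4 -> R2=(0,0,7,0) value=7
Op 8: merge R0<->R1 -> R0=(3,0,3,0) R1=(3,0,3,0)
Op 9: inc R3 by 2 -> R3=(0,0,3,2) value=5
Op 10: merge R2<->R0 -> R2=(3,0,7,0) R0=(3,0,7,0)
Op 11: inc R1 by 4 -> R1=(3,4,3,0) value=10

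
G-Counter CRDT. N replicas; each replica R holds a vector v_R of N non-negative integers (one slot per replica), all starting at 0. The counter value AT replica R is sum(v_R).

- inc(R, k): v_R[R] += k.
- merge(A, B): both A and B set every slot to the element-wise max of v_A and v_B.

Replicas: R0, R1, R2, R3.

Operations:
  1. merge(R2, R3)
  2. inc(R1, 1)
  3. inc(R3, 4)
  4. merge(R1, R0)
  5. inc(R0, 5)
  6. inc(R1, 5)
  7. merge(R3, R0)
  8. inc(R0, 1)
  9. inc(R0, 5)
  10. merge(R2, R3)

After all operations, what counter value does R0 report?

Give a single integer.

Op 1: merge R2<->R3 -> R2=(0,0,0,0) R3=(0,0,0,0)
Op 2: inc R1 by 1 -> R1=(0,1,0,0) value=1
Op 3: inc R3 by 4 -> R3=(0,0,0,4) value=4
Op 4: merge R1<->R0 -> R1=(0,1,0,0) R0=(0,1,0,0)
Op 5: inc R0 by 5 -> R0=(5,1,0,0) value=6
Op 6: inc R1 by 5 -> R1=(0,6,0,0) value=6
Op 7: merge R3<->R0 -> R3=(5,1,0,4) R0=(5,1,0,4)
Op 8: inc R0 by 1 -> R0=(6,1,0,4) value=11
Op 9: inc R0 by 5 -> R0=(11,1,0,4) value=16
Op 10: merge R2<->R3 -> R2=(5,1,0,4) R3=(5,1,0,4)

Answer: 16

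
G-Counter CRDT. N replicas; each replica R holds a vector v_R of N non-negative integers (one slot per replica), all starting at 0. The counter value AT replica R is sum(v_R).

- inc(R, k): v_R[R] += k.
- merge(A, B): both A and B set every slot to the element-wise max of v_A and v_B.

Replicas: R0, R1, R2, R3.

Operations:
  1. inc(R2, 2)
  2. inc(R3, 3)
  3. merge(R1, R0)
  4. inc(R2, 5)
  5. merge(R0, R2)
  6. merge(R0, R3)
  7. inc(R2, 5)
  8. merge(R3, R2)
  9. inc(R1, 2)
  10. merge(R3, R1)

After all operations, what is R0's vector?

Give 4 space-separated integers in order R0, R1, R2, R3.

Answer: 0 0 7 3

Derivation:
Op 1: inc R2 by 2 -> R2=(0,0,2,0) value=2
Op 2: inc R3 by 3 -> R3=(0,0,0,3) value=3
Op 3: merge R1<->R0 -> R1=(0,0,0,0) R0=(0,0,0,0)
Op 4: inc R2 by 5 -> R2=(0,0,7,0) value=7
Op 5: merge R0<->R2 -> R0=(0,0,7,0) R2=(0,0,7,0)
Op 6: merge R0<->R3 -> R0=(0,0,7,3) R3=(0,0,7,3)
Op 7: inc R2 by 5 -> R2=(0,0,12,0) value=12
Op 8: merge R3<->R2 -> R3=(0,0,12,3) R2=(0,0,12,3)
Op 9: inc R1 by 2 -> R1=(0,2,0,0) value=2
Op 10: merge R3<->R1 -> R3=(0,2,12,3) R1=(0,2,12,3)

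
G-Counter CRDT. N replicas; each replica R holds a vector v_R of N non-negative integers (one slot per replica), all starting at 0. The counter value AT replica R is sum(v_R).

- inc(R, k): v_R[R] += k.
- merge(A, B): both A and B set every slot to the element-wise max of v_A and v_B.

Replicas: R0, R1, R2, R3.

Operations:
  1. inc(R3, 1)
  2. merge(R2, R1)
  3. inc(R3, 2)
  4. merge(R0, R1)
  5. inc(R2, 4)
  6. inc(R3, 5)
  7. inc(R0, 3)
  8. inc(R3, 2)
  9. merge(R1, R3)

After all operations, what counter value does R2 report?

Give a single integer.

Answer: 4

Derivation:
Op 1: inc R3 by 1 -> R3=(0,0,0,1) value=1
Op 2: merge R2<->R1 -> R2=(0,0,0,0) R1=(0,0,0,0)
Op 3: inc R3 by 2 -> R3=(0,0,0,3) value=3
Op 4: merge R0<->R1 -> R0=(0,0,0,0) R1=(0,0,0,0)
Op 5: inc R2 by 4 -> R2=(0,0,4,0) value=4
Op 6: inc R3 by 5 -> R3=(0,0,0,8) value=8
Op 7: inc R0 by 3 -> R0=(3,0,0,0) value=3
Op 8: inc R3 by 2 -> R3=(0,0,0,10) value=10
Op 9: merge R1<->R3 -> R1=(0,0,0,10) R3=(0,0,0,10)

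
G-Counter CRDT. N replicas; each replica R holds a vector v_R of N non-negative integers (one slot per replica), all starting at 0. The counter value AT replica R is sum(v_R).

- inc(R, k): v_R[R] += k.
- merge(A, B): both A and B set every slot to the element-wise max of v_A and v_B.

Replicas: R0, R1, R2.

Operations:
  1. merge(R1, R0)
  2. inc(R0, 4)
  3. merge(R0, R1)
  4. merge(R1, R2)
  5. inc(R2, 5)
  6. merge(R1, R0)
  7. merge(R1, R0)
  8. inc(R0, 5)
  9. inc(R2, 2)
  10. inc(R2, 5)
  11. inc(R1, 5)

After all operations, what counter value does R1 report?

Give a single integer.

Answer: 9

Derivation:
Op 1: merge R1<->R0 -> R1=(0,0,0) R0=(0,0,0)
Op 2: inc R0 by 4 -> R0=(4,0,0) value=4
Op 3: merge R0<->R1 -> R0=(4,0,0) R1=(4,0,0)
Op 4: merge R1<->R2 -> R1=(4,0,0) R2=(4,0,0)
Op 5: inc R2 by 5 -> R2=(4,0,5) value=9
Op 6: merge R1<->R0 -> R1=(4,0,0) R0=(4,0,0)
Op 7: merge R1<->R0 -> R1=(4,0,0) R0=(4,0,0)
Op 8: inc R0 by 5 -> R0=(9,0,0) value=9
Op 9: inc R2 by 2 -> R2=(4,0,7) value=11
Op 10: inc R2 by 5 -> R2=(4,0,12) value=16
Op 11: inc R1 by 5 -> R1=(4,5,0) value=9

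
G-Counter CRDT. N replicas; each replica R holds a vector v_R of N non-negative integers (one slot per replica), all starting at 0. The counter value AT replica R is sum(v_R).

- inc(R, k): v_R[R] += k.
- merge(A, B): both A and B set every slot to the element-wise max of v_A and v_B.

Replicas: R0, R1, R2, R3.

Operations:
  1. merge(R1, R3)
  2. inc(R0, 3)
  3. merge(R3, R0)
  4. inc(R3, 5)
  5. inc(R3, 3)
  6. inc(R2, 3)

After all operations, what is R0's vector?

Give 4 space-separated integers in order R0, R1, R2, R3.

Answer: 3 0 0 0

Derivation:
Op 1: merge R1<->R3 -> R1=(0,0,0,0) R3=(0,0,0,0)
Op 2: inc R0 by 3 -> R0=(3,0,0,0) value=3
Op 3: merge R3<->R0 -> R3=(3,0,0,0) R0=(3,0,0,0)
Op 4: inc R3 by 5 -> R3=(3,0,0,5) value=8
Op 5: inc R3 by 3 -> R3=(3,0,0,8) value=11
Op 6: inc R2 by 3 -> R2=(0,0,3,0) value=3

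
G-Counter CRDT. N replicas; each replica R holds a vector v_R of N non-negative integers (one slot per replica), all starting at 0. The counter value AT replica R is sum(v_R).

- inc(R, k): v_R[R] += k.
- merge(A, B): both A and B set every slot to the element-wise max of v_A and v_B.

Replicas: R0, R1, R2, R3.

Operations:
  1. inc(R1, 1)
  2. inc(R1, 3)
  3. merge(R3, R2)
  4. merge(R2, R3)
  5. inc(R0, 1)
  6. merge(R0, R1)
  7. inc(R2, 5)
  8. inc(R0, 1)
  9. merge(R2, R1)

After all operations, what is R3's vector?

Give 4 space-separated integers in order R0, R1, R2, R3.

Answer: 0 0 0 0

Derivation:
Op 1: inc R1 by 1 -> R1=(0,1,0,0) value=1
Op 2: inc R1 by 3 -> R1=(0,4,0,0) value=4
Op 3: merge R3<->R2 -> R3=(0,0,0,0) R2=(0,0,0,0)
Op 4: merge R2<->R3 -> R2=(0,0,0,0) R3=(0,0,0,0)
Op 5: inc R0 by 1 -> R0=(1,0,0,0) value=1
Op 6: merge R0<->R1 -> R0=(1,4,0,0) R1=(1,4,0,0)
Op 7: inc R2 by 5 -> R2=(0,0,5,0) value=5
Op 8: inc R0 by 1 -> R0=(2,4,0,0) value=6
Op 9: merge R2<->R1 -> R2=(1,4,5,0) R1=(1,4,5,0)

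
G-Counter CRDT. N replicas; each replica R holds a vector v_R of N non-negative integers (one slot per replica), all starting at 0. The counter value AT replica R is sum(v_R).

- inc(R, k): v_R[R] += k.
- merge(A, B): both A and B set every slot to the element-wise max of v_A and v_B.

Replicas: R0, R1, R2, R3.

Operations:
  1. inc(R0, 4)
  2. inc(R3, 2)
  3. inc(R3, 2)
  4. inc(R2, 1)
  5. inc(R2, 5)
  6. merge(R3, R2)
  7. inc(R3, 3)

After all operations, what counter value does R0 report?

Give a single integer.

Op 1: inc R0 by 4 -> R0=(4,0,0,0) value=4
Op 2: inc R3 by 2 -> R3=(0,0,0,2) value=2
Op 3: inc R3 by 2 -> R3=(0,0,0,4) value=4
Op 4: inc R2 by 1 -> R2=(0,0,1,0) value=1
Op 5: inc R2 by 5 -> R2=(0,0,6,0) value=6
Op 6: merge R3<->R2 -> R3=(0,0,6,4) R2=(0,0,6,4)
Op 7: inc R3 by 3 -> R3=(0,0,6,7) value=13

Answer: 4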